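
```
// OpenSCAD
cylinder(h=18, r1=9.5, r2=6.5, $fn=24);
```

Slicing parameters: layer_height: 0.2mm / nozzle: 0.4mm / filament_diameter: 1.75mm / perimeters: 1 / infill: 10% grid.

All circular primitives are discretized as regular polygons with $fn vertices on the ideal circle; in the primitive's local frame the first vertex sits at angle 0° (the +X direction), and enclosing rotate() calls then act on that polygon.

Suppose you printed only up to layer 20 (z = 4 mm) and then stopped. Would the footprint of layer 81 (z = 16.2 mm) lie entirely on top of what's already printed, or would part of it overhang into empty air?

Compare the two slices. At z = 4: the cone contributes a regular 24-gon of circumradius 8.833 (interpolated between r1=9.5 and r2=6.5 at t=0.222) (area = (24/2)·8.833²·sin(360°/24) = 242.34 mm²). At z = 16.2: the cone contributes a regular 24-gon of circumradius 6.800 (interpolated between r1=9.5 and r2=6.5 at t=0.900) (area = (24/2)·6.800²·sin(360°/24) = 143.61 mm²). Checking containment: the cross-section at z = 16.2 is a subset of the cross-section at z = 4.

entirely on top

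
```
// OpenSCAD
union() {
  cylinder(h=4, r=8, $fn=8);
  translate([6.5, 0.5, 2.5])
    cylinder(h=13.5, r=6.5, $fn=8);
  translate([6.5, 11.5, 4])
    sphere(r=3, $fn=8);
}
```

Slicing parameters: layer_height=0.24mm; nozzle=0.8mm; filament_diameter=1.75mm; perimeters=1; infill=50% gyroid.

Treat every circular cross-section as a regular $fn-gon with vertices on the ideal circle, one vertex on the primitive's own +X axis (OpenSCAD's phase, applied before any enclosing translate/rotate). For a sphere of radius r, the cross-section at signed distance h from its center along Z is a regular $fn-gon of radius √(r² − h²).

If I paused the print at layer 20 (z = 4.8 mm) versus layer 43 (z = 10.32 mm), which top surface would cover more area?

Layer 20 (z = 4.8): the cylinder is not intersected at this z (z outside [0, 4]); the r=6.5 cylinder at (6.5, 0.5) gives a regular 8-gon of circumradius 6.5 (constant along its height) (area = (8/2)·6.500²·sin(360°/8) = 119.50 mm²); the r=3 sphere at (6.5, 11.5) contributes a regular 8-gon of circumradius √(3²−0.8²) = 2.891 (area = (8/2)·2.891²·sin(360°/8) = 23.65 mm²); Merging all regions: the 2 present regions are separate (no shared area or edge), so areas and boundary lengths simply add and each stays a separate island — area = 143.15 mm². So its area = 143.15 mm². Layer 43 (z = 10.32): the cylinder does not reach this height (z outside [0, 4]); the cylinder at (6.5, 0.5): section is a regular 8-gon, circumradius r=6.5 (area = (8/2)·6.500²·sin(360°/8) = 119.50 mm²); the sphere at (6.5, 11.5) does not reach this height (|z−center|=6.320 > r=3); Taking the union: only the r=6.5 cylinder at (6.5, 0.5) is present, so the union is just that shape — area = 119.50 mm². So its area = 119.50 mm². Layer 20 is larger (143.15 vs 119.50 mm²).

layer 20 (z = 4.8 mm)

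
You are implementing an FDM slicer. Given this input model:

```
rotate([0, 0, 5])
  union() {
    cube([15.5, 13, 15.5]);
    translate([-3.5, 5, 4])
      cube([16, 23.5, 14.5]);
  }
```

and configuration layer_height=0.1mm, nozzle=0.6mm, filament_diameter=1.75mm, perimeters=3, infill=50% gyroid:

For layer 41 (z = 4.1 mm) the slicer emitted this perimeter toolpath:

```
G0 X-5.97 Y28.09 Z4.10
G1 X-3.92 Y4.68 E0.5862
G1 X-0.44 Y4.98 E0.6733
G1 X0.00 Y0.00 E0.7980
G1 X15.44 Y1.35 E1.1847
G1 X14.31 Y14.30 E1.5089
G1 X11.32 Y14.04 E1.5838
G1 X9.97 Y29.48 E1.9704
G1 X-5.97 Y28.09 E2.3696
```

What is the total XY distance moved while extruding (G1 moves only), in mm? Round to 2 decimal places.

Sum the Euclidean lengths of each G1 segment: total = 94.99 mm.

94.99 mm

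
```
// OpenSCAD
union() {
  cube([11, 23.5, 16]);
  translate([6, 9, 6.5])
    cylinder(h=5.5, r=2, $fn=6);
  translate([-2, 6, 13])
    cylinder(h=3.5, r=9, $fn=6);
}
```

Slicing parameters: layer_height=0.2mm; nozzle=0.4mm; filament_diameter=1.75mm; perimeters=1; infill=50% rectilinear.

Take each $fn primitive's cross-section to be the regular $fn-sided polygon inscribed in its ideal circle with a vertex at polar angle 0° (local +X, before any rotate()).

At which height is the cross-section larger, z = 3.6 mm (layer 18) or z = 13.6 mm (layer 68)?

layer 68 (z = 13.6 mm)

Layer 18 (z = 3.6): the cube (footprint 11×23.5) is included at this height (area 258.50 mm²); the cylinder at (6, 9) is not intersected at this z (z outside [6.5, 12]); the cylinder at (-2, 6) does not reach this height (z outside [13, 16.5]); Combining (union): only the 11×23.5 cube is present, so the union is just that shape — area = 258.50 mm². So its area = 258.50 mm². Layer 68 (z = 13.6): the 11×23.5 cube contributes its full rectangle (area 258.50 mm²); the cylinder at (6, 9) is absent (z outside [6.5, 12]); the r=9 cylinder at (-2, 6) contributes a regular 6-gon of circumradius 9 (area = (6/2)·9.000²·sin(360°/6) = 210.44 mm²); Taking the union: the regions partially overlap — summed areas 468.94 mm² minus the doubly-counted overlap 68.63 mm² gives 400.31 mm² — area = 400.31 mm². So its area = 400.31 mm². Layer 68 is larger (400.31 vs 258.50 mm²).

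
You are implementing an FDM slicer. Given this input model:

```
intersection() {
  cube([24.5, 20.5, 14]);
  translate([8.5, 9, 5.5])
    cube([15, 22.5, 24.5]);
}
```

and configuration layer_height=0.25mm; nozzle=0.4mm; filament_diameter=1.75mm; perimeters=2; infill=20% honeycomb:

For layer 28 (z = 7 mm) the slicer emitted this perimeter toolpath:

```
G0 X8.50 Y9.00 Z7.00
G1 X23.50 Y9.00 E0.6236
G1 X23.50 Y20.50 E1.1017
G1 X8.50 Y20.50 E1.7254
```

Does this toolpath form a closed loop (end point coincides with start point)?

Start point (G0): (8.50, 9.00). End point (last G1): the path does not return to the start — open.

no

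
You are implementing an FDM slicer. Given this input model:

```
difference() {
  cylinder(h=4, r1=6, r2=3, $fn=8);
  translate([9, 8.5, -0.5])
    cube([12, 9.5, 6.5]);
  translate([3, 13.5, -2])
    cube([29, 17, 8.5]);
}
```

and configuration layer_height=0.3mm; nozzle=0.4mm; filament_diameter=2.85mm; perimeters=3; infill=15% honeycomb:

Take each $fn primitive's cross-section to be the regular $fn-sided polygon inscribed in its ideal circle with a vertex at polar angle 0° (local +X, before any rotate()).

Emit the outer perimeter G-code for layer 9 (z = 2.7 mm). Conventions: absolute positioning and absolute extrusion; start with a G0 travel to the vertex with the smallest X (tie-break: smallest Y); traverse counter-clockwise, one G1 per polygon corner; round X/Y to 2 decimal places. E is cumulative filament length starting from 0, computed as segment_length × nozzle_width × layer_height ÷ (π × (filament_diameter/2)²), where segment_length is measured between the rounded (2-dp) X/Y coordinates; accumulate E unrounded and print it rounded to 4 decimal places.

At z = 2.7 mm: the cone contributes a regular 8-gon of circumradius 3.975 (interpolated between r1=6 and r2=3 at t=0.675); the cube at (9, 8.5) (footprint 12×9.5) is included at this height; the cube at (3, 13.5) is present — its section is the full 29×17 rectangle; Taking the first minus the rest: starting from the cone, the 12×9.5 cube at (9, 8.5) misses the remaining region (no effect); the 29×17 cube at (3, 13.5) misses the remaining region (no effect) — 1 connected region. The outline is a single polygon with 8 vertices. Extrusion per mm of travel: 0.4 × 0.3 / (π × 1.425²) = 0.018811. Accumulating E over each segment gives final E = 0.4575.

G0 X-3.97 Y0.00 Z2.70
G1 X-2.81 Y-2.81 E0.0572
G1 X0.00 Y-3.97 E0.1144
G1 X2.81 Y-2.81 E0.1716
G1 X3.97 Y0.00 E0.2287
G1 X2.81 Y2.81 E0.2859
G1 X0.00 Y3.97 E0.3431
G1 X-2.81 Y2.81 E0.4003
G1 X-3.97 Y0.00 E0.4575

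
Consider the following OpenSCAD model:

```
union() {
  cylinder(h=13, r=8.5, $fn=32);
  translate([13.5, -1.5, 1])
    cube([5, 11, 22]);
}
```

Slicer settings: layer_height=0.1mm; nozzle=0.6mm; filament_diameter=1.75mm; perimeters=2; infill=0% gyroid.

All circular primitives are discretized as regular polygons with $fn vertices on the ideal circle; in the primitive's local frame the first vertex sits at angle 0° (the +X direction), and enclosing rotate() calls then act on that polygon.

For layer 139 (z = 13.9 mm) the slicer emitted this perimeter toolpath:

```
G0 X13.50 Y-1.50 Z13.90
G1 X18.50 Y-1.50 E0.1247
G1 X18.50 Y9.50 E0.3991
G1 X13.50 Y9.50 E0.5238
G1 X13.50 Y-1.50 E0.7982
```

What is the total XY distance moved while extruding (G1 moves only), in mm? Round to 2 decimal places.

32.00 mm

Sum the Euclidean lengths of each G1 segment: total = 32.00 mm.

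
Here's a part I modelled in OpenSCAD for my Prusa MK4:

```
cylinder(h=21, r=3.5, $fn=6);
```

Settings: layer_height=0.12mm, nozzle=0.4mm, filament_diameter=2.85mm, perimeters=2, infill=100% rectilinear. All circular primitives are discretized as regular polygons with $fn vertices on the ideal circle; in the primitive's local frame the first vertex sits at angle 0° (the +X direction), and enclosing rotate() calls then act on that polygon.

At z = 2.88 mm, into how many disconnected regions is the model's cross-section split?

At z = 2.88 mm: the r=3.5 cylinder contributes a regular 6-gon of circumradius 3.5. The result has 1 disconnected region.

1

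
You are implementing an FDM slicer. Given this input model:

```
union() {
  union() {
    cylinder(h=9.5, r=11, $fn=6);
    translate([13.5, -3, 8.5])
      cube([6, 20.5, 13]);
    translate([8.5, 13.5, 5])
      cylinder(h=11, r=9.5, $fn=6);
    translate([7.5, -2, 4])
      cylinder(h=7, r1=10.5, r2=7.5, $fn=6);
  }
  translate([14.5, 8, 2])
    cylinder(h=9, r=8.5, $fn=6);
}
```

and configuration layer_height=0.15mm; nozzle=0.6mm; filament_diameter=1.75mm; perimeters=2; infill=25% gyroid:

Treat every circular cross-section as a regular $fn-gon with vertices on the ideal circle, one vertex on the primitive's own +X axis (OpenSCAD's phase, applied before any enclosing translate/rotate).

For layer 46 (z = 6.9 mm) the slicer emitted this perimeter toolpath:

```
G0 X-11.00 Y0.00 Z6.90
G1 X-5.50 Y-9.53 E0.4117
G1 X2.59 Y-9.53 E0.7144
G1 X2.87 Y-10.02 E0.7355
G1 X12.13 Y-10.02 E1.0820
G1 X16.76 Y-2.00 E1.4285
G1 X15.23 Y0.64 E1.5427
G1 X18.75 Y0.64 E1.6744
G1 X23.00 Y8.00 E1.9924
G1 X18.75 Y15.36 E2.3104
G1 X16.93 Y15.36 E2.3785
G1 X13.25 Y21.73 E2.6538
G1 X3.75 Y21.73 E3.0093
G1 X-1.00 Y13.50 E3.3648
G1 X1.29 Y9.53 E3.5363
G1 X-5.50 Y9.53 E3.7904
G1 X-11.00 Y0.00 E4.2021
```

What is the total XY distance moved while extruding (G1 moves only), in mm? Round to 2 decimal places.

Sum the Euclidean lengths of each G1 segment: total = 112.30 mm.

112.30 mm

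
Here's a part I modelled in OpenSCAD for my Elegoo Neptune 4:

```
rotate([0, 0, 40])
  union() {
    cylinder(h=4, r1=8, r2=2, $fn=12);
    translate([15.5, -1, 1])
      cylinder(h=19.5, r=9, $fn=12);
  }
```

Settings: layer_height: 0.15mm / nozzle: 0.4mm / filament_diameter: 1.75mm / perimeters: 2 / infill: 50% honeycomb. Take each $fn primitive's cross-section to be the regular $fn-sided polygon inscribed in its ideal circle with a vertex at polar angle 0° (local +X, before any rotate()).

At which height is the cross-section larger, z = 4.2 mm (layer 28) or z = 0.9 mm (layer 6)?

layer 28 (z = 4.2 mm)

Layer 28 (z = 4.2): the cone does not reach this height (z outside [0, 4]); the r=9 cylinder at (15.5, -1) contributes a regular 12-gon of circumradius 9 (area = (12/2)·9.000²·sin(360°/12) = 243.00 mm²); Merging all regions: only the r=9 cylinder at (15.5, -1) is present, so the union is just that shape — area = 243.00 mm²; (rotated 40° about Z; rotation is an isometry so areas/perimeters/island counts are preserved). So its area = 243.00 mm². Layer 6 (z = 0.9): the cone (r1=8→r2=2) has section circumradius 6.650 here — a regular 12-gon (area = (12/2)·6.650²·sin(360°/12) = 132.67 mm²); the cylinder at (15.5, -1) is absent (z outside [1, 20.5]); Merging all regions: only the cone is present, so the union is just that shape — area = 132.67 mm²; (whole slice rotated 40° about Z — lengths, areas and connectivity unchanged). So its area = 132.67 mm². Layer 28 is larger (243.00 vs 132.67 mm²).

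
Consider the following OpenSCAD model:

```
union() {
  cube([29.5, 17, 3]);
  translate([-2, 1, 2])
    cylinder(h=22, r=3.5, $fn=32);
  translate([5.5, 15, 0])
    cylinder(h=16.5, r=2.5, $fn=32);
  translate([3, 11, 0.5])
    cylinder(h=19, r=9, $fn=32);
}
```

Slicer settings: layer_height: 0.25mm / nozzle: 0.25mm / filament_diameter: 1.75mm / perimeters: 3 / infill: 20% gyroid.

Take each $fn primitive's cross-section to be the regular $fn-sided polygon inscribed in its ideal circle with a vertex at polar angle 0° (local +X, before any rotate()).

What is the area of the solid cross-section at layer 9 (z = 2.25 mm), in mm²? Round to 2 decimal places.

627.96 mm²

At z = 2.25 mm: the cube (footprint 29.5×17) is included at this height (area 501.50 mm²); the cylinder at (-2, 1): section is a regular 32-gon, circumradius r=3.5 (area = (32/2)·3.500²·sin(360°/32) = 38.24 mm²); the r=2.5 cylinder at (5.5, 15) gives a regular 32-gon of circumradius 2.5 (constant along its height) (area = (32/2)·2.500²·sin(360°/32) = 19.51 mm²); the r=9 cylinder at (3, 11) contributes a regular 32-gon of circumradius 9 (area = (32/2)·9.000²·sin(360°/32) = 252.84 mm²); Merging all regions: the regions partially overlap — summed areas 812.08 mm² minus the doubly-counted overlap 184.13 mm² gives 627.96 mm² — area = 627.96 mm². Overall, the cross-section is a single solid region. Net area = 627.96 mm².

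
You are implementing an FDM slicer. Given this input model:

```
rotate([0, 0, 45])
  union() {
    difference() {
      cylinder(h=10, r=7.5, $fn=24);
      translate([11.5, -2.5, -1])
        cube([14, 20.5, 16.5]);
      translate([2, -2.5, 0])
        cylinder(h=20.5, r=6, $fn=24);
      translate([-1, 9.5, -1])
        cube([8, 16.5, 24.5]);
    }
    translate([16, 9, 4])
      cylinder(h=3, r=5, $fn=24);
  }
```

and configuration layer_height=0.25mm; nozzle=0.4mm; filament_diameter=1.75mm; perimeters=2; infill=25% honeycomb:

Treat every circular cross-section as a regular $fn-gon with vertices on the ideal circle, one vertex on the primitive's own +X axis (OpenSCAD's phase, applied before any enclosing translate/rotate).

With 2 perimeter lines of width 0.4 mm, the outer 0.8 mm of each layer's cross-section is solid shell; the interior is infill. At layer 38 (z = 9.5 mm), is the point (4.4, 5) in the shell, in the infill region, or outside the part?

outside

At z = 9.5 mm: the cylinder: section is a regular 24-gon, circumradius r=7.5; the cube at (11.5, -2.5) is present — its section is the full 14×20.5 rectangle; the r=6 cylinder at (2, -2.5) gives a regular 24-gon of circumradius 6 (constant along its height); the cube at (-1, 9.5) is present — its section is the full 8×16.5 rectangle; After the difference (first − rest): starting from the r=7.5 cylinder, the 14×20.5 cube at (11.5, -2.5) misses the remaining region (no effect); the r=6 cylinder at (2, -2.5) partially overlaps it — only the 95.80 mm² overlap (of its 111.81 mm²) is removed, clipping the outline; the 8×16.5 cube at (-1, 9.5) misses the remaining region (no effect) — 1 connected region; the cylinder at (16, 9) does not reach this height (z outside [4, 7]); Taking the union: only the result so far is present, so the union is just that shape — 1 connected region; (rotated 45° about Z; rotation is an isometry so areas/perimeters/island counts are preserved). Overall, the cross-section is a single solid region. Undo the 45° rotation: the query point maps to (6.647, 0.424) in the un-rotated model frame. The nearest boundary edge runs (7.20, 0.50)→(6.24, 1.74); distance from the point to it = 0.48 mm. The point is not inside any of the regions above, so it lies outside the cross-section (0.48 mm from the nearest boundary).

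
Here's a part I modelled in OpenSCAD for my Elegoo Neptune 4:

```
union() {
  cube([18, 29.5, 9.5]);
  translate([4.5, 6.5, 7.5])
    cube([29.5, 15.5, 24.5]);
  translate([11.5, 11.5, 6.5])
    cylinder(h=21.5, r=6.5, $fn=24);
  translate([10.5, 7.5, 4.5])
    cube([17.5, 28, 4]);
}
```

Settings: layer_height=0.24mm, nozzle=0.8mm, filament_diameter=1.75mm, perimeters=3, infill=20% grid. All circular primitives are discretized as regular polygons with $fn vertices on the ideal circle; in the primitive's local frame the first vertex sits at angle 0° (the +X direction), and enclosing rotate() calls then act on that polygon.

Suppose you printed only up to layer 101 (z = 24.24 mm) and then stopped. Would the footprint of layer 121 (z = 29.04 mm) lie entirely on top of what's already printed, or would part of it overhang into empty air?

entirely on top

Compare the two slices. At z = 24.24: the cube does not reach this height (z outside [0, 9.5]); the cube at (4.5, 6.5) (footprint 29.5×15.5) is included at this height (area 457.25 mm²); the r=6.5 cylinder at (11.5, 11.5) gives a regular 24-gon of circumradius 6.5 (constant along its height) (area = (24/2)·6.500²·sin(360°/24) = 131.22 mm²); the cube at (10.5, 7.5) is not intersected at this z (z outside [4.5, 8.5]); Combining (union): the regions partially overlap — summed areas 588.47 mm² minus the doubly-counted overlap 123.04 mm² gives 465.43 mm² — area = 465.43 mm². At z = 29.04: the cube is not intersected at this z (z outside [0, 9.5]); the cube at (4.5, 6.5) (footprint 29.5×15.5) is included at this height (area 457.25 mm²); the cylinder at (11.5, 11.5) is absent (z outside [6.5, 28]); the cube at (10.5, 7.5) does not reach this height (z outside [4.5, 8.5]); Merging all regions: only the 29.5×15.5 cube at (4.5, 6.5) is present, so the union is just that shape — area = 457.25 mm². Checking containment: the cross-section at z = 29.04 is a subset of the cross-section at z = 24.24.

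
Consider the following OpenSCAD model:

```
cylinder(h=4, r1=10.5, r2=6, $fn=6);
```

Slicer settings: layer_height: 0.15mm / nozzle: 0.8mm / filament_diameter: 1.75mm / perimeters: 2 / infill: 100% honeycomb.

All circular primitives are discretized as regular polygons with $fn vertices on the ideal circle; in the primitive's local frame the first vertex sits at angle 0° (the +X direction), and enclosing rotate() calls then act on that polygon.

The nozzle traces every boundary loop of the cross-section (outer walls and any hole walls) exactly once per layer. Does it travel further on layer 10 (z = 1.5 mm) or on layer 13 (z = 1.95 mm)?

Layer 10 (z = 1.5): the cone contributes a regular 6-gon of circumradius 8.812 (interpolated between r1=10.5 and r2=6 at t=0.375) (perimeter = 2·6·8.812·sin(180°/6) = 52.87 mm). So its perimeter = 52.88 mm. Layer 13 (z = 1.95): the cone: at t=0.487 of its height the radius interpolates to r₁+(r₂−r₁)t = 8.306, giving a regular 6-gon of that circumradius (perimeter = 2·6·8.306·sin(180°/6) = 49.84 mm). So its perimeter = 49.84 mm. Layer 10 is larger (52.88 vs 49.84 mm).

layer 10 (z = 1.5 mm)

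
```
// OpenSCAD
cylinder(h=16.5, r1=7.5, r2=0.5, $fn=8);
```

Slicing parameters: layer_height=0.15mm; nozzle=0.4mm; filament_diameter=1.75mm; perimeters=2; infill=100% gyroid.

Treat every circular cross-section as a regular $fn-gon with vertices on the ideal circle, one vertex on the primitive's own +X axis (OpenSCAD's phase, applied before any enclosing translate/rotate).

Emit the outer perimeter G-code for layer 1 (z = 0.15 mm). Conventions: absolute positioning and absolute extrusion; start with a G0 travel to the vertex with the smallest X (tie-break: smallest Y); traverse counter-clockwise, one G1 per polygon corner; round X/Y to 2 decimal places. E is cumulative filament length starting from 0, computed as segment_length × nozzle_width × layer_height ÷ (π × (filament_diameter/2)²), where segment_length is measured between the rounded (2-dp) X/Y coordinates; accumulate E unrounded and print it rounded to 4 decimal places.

At z = 0.15 mm: the cone: at t=0.009 of its height the radius interpolates to r₁+(r₂−r₁)t = 7.436, giving a regular 8-gon of that circumradius. The outline is a single polygon with 8 vertices. Extrusion per mm of travel: 0.4 × 0.15 / (π × 0.875²) = 0.024945. Accumulating E over each segment gives final E = 1.1363.

G0 X-7.44 Y0.00 Z0.15
G1 X-5.26 Y-5.26 E0.1420
G1 X0.00 Y-7.44 E0.2841
G1 X5.26 Y-5.26 E0.4261
G1 X7.44 Y0.00 E0.5681
G1 X5.26 Y5.26 E0.7102
G1 X0.00 Y7.44 E0.8522
G1 X-5.26 Y5.26 E0.9942
G1 X-7.44 Y0.00 E1.1363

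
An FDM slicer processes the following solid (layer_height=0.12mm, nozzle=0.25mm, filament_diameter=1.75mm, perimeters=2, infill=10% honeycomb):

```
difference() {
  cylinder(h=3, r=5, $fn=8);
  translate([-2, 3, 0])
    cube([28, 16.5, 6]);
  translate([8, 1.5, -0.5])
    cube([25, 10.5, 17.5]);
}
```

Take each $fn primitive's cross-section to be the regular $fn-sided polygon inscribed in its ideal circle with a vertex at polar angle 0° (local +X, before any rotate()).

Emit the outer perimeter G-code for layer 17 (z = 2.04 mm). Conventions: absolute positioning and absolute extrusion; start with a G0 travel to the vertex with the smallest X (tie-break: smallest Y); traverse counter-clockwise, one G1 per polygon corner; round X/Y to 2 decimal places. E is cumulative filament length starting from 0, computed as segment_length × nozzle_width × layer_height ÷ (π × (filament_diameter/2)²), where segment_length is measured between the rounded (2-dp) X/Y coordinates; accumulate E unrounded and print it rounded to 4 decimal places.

G0 X-5.00 Y0.00 Z2.04
G1 X-3.54 Y-3.54 E0.0478
G1 X0.00 Y-5.00 E0.0955
G1 X3.54 Y-3.54 E0.1433
G1 X5.00 Y0.00 E0.1910
G1 X3.76 Y3.00 E0.2315
G1 X-2.00 Y3.00 E0.3034
G1 X-2.00 Y4.17 E0.3180
G1 X-3.54 Y3.54 E0.3387
G1 X-5.00 Y0.00 E0.3865

At z = 2.04 mm: the r=5 cylinder contributes a regular 8-gon of circumradius 5; the cube at (-2, 3) (footprint 28×16.5) is included at this height; the 25×10.5 cube at (8, 1.5) contributes its full rectangle; Subtracting the remaining from the first: starting from the r=5 cylinder, the 28×16.5 cube at (-2, 3) partially overlaps it — only the 7.71 mm² overlap (of its 462.00 mm²) is removed, clipping the outline; the 25×10.5 cube at (8, 1.5) misses the remaining region (no effect) — 1 connected region. The outline is a single polygon with 9 vertices. Extrusion per mm of travel: 0.25 × 0.12 / (π × 0.875²) = 0.012473. Accumulating E over each segment gives final E = 0.3865.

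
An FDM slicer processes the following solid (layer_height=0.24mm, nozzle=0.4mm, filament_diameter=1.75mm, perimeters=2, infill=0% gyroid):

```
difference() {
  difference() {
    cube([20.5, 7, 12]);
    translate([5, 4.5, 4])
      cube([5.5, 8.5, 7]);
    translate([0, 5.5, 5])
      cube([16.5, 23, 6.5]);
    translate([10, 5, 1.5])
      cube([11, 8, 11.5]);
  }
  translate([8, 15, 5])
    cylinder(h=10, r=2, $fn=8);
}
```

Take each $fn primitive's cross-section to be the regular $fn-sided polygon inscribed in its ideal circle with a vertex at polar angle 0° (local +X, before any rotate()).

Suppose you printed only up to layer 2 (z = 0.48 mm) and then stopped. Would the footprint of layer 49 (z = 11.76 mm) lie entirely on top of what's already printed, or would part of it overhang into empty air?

Compare the two slices. At z = 0.48: the cube is present — its section is the full 20.5×7 rectangle (area 143.50 mm²); the cube at (5, 4.5) does not reach this height (z outside [4, 11]); the cube at (0, 5.5) is absent (z outside [5, 11.5]); the cube at (10, 5) is not intersected at this z (z outside [1.5, 13]); Subtracting the remaining from the first: none of the subtracted shapes is present at this height, so the 20.5×7 cube is unchanged — area = 143.50 mm²; the cylinder at (8, 15) is not intersected at this z (z outside [5, 15]); Taking the first minus the rest: none of the subtracted shapes is present at this height, so that combined region is unchanged — area = 143.50 mm². At z = 11.76: the 20.5×7 cube contributes its full rectangle (area 143.50 mm²); the cube at (5, 4.5) is not intersected at this z (z outside [4, 11]); the cube at (0, 5.5) is not intersected at this z (z outside [5, 11.5]); the cube at (10, 5) is present — its section is the full 11×8 rectangle (area 88.00 mm²); Taking the first minus the rest: starting from the 20.5×7 cube (143.50 mm²), the 11×8 cube at (10, 5) partially overlaps it — only the 21.00 mm² overlap (of its 88.00 mm²) is removed, clipping the outline — area = 122.50 mm²; the r=2 cylinder at (8, 15) gives a regular 8-gon of circumradius 2 (constant along its height) (area = (8/2)·2.000²·sin(360°/8) = 11.31 mm²); Subtracting the remaining from the first: starting from the result so far (122.50 mm²), the r=2 cylinder at (8, 15) misses the remaining region (no effect) — area = 122.50 mm². Checking containment: the cross-section at z = 11.76 is a subset of the cross-section at z = 0.48.

entirely on top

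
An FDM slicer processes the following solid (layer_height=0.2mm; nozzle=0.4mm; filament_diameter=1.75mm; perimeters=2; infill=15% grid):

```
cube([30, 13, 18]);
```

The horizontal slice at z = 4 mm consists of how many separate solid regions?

1

At z = 4 mm: the cube is present — its section is the full 30×13 rectangle. The result has 1 disconnected region.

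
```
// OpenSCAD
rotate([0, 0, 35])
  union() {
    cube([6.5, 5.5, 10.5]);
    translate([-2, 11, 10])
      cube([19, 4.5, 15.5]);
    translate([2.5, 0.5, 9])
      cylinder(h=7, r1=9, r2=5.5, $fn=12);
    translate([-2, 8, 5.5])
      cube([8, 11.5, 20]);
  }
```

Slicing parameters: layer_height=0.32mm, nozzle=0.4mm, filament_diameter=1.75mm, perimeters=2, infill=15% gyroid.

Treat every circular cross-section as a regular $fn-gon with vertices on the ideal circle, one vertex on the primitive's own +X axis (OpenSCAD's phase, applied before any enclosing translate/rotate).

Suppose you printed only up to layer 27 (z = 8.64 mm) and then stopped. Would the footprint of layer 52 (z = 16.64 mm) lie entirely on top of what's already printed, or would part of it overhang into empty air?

Compare the two slices. At z = 8.64: the 6.5×5.5 cube contributes its full rectangle (area 35.75 mm²); the cube at (-2, 11) does not reach this height (z outside [10, 25.5]); the cone at (2.5, 0.5) does not reach this height (z outside [9, 16]); the cube at (-2, 8) is present — its section is the full 8×11.5 rectangle (area 92.00 mm²); Combining (union): the 2 present regions are separate (no shared area or edge), so areas and boundary lengths simply add and each stays a separate island — area = 127.75 mm²; (rotated 35° about Z; rotation is an isometry so areas/perimeters/island counts are preserved). At z = 16.64: the cube does not reach this height (z outside [0, 10.5]); the cube at (-2, 11) is present — its section is the full 19×4.5 rectangle (area 85.50 mm²); the cone at (2.5, 0.5) is absent (z outside [9, 16]); the cube at (-2, 8) (footprint 8×11.5) is included at this height (area 92.00 mm²); Merging all regions: the regions partially overlap — summed areas 177.50 mm² minus the doubly-counted overlap 36.00 mm² gives 141.50 mm² — area = 141.50 mm²; (rotated 35° about Z; rotation is an isometry so areas/perimeters/island counts are preserved). Checking containment: at z = 16.64 the cross-section extends beyond the z = 8.64 cross-section by about 49.50 mm².

part overhangs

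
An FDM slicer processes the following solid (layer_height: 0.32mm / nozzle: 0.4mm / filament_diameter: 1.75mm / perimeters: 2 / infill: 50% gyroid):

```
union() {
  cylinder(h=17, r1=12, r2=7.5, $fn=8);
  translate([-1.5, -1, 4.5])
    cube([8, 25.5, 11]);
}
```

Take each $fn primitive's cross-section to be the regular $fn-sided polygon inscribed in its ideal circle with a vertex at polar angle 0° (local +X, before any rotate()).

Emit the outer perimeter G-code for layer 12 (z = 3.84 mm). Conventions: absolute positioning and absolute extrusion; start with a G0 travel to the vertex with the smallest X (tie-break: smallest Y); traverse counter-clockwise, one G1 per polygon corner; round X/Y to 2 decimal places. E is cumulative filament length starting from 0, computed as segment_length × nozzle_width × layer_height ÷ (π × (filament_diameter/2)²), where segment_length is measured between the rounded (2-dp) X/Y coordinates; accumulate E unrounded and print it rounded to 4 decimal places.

At z = 3.84 mm: the cone contributes a regular 8-gon of circumradius 10.984 (interpolated between r1=12 and r2=7.5 at t=0.226); the cube at (-1.5, -1) does not reach this height (z outside [4.5, 15.5]); Merging all regions: only the cone is present, so the union is just that shape — 1 connected region. The outline is a single polygon with 8 vertices. Extrusion per mm of travel: 0.4 × 0.32 / (π × 0.875²) = 0.053216. Accumulating E over each segment gives final E = 3.5791.

G0 X-10.98 Y0.00 Z3.84
G1 X-7.77 Y-7.77 E0.4474
G1 X0.00 Y-10.98 E0.8948
G1 X7.77 Y-7.77 E1.3422
G1 X10.98 Y0.00 E1.7895
G1 X7.77 Y7.77 E2.2369
G1 X0.00 Y10.98 E2.6843
G1 X-7.77 Y7.77 E3.1317
G1 X-10.98 Y0.00 E3.5791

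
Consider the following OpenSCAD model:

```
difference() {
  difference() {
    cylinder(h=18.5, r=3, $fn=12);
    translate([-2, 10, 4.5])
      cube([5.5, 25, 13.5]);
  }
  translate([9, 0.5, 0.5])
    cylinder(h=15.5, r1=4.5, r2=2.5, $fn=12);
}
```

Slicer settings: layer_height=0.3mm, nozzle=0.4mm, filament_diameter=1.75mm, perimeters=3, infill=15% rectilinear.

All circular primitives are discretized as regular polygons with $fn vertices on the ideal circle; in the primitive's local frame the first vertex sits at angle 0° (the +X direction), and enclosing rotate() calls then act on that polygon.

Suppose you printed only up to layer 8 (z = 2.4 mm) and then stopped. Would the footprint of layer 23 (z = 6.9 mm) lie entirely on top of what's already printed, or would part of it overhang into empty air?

Compare the two slices. At z = 2.4: the r=3 cylinder contributes a regular 12-gon of circumradius 3 (area = (12/2)·3.000²·sin(360°/12) = 27.00 mm²); the cube at (-2, 10) is not intersected at this z (z outside [4.5, 18]); Taking the first minus the rest: none of the subtracted shapes is present at this height, so the r=3 cylinder is unchanged — area = 27.00 mm²; the cone at (9, 0.5): at t=0.123 of its height the radius interpolates to r₁+(r₂−r₁)t = 4.255, giving a regular 12-gon of that circumradius (area = (12/2)·4.255²·sin(360°/12) = 54.31 mm²); Subtracting the remaining from the first: starting from the result so far (27.00 mm²), the cone at (9, 0.5) misses the remaining region (no effect) — area = 27.00 mm². At z = 6.9: the r=3 cylinder gives a regular 12-gon of circumradius 3 (constant along its height) (area = (12/2)·3.000²·sin(360°/12) = 27.00 mm²); the cube at (-2, 10) (footprint 5.5×25) is included at this height (area 137.50 mm²); Subtracting the remaining from the first: starting from the r=3 cylinder (27.00 mm²), the 5.5×25 cube at (-2, 10) misses the remaining region (no effect) — area = 27.00 mm²; the cone at (9, 0.5) contributes a regular 12-gon of circumradius 3.674 (interpolated between r1=4.5 and r2=2.5 at t=0.413) (area = (12/2)·3.674²·sin(360°/12) = 40.50 mm²); After the difference (first − rest): starting from the result so far (27.00 mm²), the cone at (9, 0.5) misses the remaining region (no effect) — area = 27.00 mm². Checking containment: the cross-section at z = 6.9 is a subset of the cross-section at z = 2.4.

entirely on top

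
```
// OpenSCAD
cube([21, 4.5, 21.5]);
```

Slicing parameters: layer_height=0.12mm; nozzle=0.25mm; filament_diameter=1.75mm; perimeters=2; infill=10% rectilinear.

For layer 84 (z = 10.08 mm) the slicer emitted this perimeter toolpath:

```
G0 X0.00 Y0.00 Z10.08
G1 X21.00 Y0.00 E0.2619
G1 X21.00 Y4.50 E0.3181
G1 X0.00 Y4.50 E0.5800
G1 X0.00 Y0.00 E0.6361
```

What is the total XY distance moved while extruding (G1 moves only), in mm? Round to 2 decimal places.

Sum the Euclidean lengths of each G1 segment: total = 51.00 mm.

51.00 mm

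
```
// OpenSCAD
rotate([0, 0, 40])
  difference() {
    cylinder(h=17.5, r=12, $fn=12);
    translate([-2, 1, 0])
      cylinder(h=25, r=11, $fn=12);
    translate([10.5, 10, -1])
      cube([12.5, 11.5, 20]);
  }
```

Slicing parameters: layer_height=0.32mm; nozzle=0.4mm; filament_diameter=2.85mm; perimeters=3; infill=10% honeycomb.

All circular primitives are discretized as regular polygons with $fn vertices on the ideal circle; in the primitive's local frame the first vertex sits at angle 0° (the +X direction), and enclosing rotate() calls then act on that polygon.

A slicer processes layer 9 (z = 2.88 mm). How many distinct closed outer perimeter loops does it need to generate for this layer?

At z = 2.88 mm: the cylinder: section is a regular 12-gon, circumradius r=12; the r=11 cylinder at (-2, 1) gives a regular 12-gon of circumradius 11 (constant along its height); the 12.5×11.5 cube at (10.5, 10) contributes its full rectangle; Taking the first minus the rest: starting from the r=12 cylinder, the r=11 cylinder at (-2, 1) partially overlaps it — only the 341.99 mm² overlap (of its 363.00 mm²) is removed, clipping the outline; the 12.5×11.5 cube at (10.5, 10) misses the remaining region (no effect) — 1 connected region; (rotated 40° about Z; rotation is an isometry so areas/perimeters/island counts are preserved). The result has 1 disconnected region.

1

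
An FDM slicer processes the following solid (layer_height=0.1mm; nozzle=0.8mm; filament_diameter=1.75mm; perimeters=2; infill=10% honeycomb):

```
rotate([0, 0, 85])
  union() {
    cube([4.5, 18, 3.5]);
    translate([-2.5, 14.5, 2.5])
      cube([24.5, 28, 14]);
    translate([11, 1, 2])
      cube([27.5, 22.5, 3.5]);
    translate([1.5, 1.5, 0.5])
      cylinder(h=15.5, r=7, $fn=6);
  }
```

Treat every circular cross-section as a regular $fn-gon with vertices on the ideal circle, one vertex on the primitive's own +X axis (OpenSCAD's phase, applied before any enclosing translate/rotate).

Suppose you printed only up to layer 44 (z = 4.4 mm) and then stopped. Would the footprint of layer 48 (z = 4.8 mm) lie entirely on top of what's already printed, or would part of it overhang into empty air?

Compare the two slices. At z = 4.4: the cube does not reach this height (z outside [0, 3.5]); the 24.5×28 cube at (-2.5, 14.5) contributes its full rectangle (area 686.00 mm²); the 27.5×22.5 cube at (11, 1) contributes its full rectangle (area 618.75 mm²); the cylinder at (1.5, 1.5): section is a regular 6-gon, circumradius r=7 (area = (6/2)·7.000²·sin(360°/6) = 127.31 mm²); Combining (union): the regions partially overlap — summed areas 1432.06 mm² minus the doubly-counted overlap 99.00 mm² gives 1333.06 mm² — area = 1333.06 mm²; (whole slice rotated 85° about Z — lengths, areas and connectivity unchanged). At z = 4.8: the cube is not intersected at this z (z outside [0, 3.5]); the cube at (-2.5, 14.5) is present — its section is the full 24.5×28 rectangle (area 686.00 mm²); the cube at (11, 1) is present — its section is the full 27.5×22.5 rectangle (area 618.75 mm²); the cylinder at (1.5, 1.5): section is a regular 6-gon, circumradius r=7 (area = (6/2)·7.000²·sin(360°/6) = 127.31 mm²); Combining (union): the regions partially overlap — summed areas 1432.06 mm² minus the doubly-counted overlap 99.00 mm² gives 1333.06 mm² — area = 1333.06 mm²; (rotated 85° about Z; rotation is an isometry so areas/perimeters/island counts are preserved). Checking containment: the cross-section at z = 4.8 is a subset of the cross-section at z = 4.4.

entirely on top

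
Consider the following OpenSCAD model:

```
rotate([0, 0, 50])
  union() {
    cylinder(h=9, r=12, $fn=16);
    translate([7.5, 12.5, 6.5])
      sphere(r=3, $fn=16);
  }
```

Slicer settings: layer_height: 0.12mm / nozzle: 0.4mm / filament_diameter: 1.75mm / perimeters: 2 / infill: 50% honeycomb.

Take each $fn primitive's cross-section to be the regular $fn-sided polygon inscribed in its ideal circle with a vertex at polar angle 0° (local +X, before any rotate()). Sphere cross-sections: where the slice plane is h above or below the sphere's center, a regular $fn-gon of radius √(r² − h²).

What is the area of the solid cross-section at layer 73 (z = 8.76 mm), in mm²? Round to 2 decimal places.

At z = 8.76 mm: the r=12 cylinder gives a regular 16-gon of circumradius 12 (constant along its height) (area = (16/2)·12.000²·sin(360°/16) = 440.85 mm²); the sphere at (7.5, 12.5): section is a regular 16-gon, circumradius = √(r²−h²) = √(3²−2.26²) = 1.973 (area = (16/2)·1.973²·sin(360°/16) = 11.92 mm²); Taking the union: the 2 present regions are separate (no shared area or edge), so areas and boundary lengths simply add and each stays a separate island — area = 452.77 mm²; (whole slice rotated 50° about Z — lengths, areas and connectivity unchanged). Overall, the cross-section has 2 separate islands. Net area = 452.77 mm².

452.77 mm²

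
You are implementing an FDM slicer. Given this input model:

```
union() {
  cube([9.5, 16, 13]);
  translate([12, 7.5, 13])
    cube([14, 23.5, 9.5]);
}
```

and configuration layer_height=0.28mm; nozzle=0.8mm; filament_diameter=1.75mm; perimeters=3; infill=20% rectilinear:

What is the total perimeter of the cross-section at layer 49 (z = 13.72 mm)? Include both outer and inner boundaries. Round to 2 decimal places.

75.00 mm

At z = 13.72 mm: the cube is absent (z outside [0, 13]); the cube at (12, 7.5) is present — its section is the full 14×23.5 rectangle (perimeter 75.00 mm); Combining (union): only the 14×23.5 cube at (12, 7.5) is present, so the union is just that shape — boundary = 75.00 mm. Overall, the cross-section is a single solid region. Total boundary length (outer) = 75.00 mm.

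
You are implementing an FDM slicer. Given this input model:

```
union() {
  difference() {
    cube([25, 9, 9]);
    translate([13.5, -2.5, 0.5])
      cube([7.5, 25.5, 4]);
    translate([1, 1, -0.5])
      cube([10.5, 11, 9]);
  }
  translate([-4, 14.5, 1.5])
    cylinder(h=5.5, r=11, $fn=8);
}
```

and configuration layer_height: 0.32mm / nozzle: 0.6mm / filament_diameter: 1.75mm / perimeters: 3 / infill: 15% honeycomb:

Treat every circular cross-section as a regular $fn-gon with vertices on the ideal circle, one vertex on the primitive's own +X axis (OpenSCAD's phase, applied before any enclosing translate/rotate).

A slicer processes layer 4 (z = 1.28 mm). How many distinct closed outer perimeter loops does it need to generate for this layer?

At z = 1.28 mm: the 25×9 cube contributes its full rectangle; the cube at (13.5, -2.5) (footprint 7.5×25.5) is included at this height; the cube at (1, 1) is present — its section is the full 10.5×11 rectangle; Subtracting the remaining from the first: starting from the 25×9 cube, the 7.5×25.5 cube at (13.5, -2.5) partially overlaps it — only the 67.50 mm² overlap (of its 191.25 mm²) is removed, clipping the outline; the 10.5×11 cube at (1, 1) partially overlaps it — only the 84.00 mm² overlap (of its 115.50 mm²) is removed, clipping the outline — 2 connected regions; the cylinder at (-4, 14.5) is absent (z outside [1.5, 7]); Combining (union): only that combined region is present, so the union is just that shape — 2 connected regions. The result has 2 disconnected regions.

2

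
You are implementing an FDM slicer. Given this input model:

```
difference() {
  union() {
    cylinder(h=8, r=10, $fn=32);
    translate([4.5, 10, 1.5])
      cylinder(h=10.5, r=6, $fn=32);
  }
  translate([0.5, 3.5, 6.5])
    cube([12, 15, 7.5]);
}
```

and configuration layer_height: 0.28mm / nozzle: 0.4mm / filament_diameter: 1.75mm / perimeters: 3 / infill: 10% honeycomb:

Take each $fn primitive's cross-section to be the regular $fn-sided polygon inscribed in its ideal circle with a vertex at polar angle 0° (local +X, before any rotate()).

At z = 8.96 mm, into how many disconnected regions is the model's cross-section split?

1

At z = 8.96 mm: the cylinder is absent (z outside [0, 8]); the r=6 cylinder at (4.5, 10) gives a regular 32-gon of circumradius 6 (constant along its height); Combining (union): only the r=6 cylinder at (4.5, 10) is present, so the union is just that shape — 1 connected region; the cube at (0.5, 3.5) (footprint 12×15) is included at this height; After the difference (first − rest): starting from that combined region, the 12×15 cube at (0.5, 3.5) partially overlaps it — only the 100.17 mm² overlap (of its 180.00 mm²) is removed, clipping the outline — 1 connected region. The result has 1 disconnected region.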